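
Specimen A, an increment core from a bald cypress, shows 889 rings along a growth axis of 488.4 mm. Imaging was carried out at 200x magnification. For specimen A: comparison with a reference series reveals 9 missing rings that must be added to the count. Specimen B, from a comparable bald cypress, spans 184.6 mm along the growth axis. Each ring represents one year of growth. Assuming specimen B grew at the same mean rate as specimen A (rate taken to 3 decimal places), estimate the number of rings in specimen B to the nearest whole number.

Specimen A: adjusted count: 889 + 9 = 898 rings.
A: Extension rate ≈ 488.4 / 898 = 0.544 mm per year.
B spans 184.6 / 0.544 = 339.34 years ≈ 339 rings.

339 rings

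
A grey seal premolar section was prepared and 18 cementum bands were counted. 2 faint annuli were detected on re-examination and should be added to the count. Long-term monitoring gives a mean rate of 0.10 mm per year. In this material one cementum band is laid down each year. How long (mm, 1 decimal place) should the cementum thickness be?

2.0 mm

Correcting the raw count gives 18 + 2 = 20 true cementum bands.
Predicted length = 0.10 mm/year × 20 years = 2.0 mm.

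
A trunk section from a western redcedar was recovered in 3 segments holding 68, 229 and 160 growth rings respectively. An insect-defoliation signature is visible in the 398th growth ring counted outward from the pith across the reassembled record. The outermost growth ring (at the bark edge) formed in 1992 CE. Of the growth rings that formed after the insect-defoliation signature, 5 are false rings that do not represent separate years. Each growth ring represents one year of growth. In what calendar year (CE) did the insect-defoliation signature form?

Total growth rings = 68 + 229 + 160 = 457.
457 − 398 = 59 growth rings lie beyond the insect-defoliation signature toward the bark edge.
59 − 5 false = 54 true growth rings after the insect-defoliation signature.
Counting back 54 years from 1992 CE places the insect-defoliation signature in 1992 − 54 = 1938 CE.

1938 CE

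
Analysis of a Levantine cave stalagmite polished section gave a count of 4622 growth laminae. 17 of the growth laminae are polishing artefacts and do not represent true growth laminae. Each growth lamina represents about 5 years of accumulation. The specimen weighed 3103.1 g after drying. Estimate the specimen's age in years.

23025 yr

After corrections the count is 4622 − 17 = 4605 growth laminae.
Multiplying by 5 years per growth lamina: 4605 × 5 = 23025 years.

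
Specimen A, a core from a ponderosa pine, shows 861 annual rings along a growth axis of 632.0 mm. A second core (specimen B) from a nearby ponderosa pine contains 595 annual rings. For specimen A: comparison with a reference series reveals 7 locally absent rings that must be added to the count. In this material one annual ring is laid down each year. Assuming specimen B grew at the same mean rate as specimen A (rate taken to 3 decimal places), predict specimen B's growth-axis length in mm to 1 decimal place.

Specimen A: after corrections the count is 861 + 7 = 868 annual rings.
A: Mean rate = 632.0 mm / 868 years ≈ 0.728 mm/yr.
Length of B = 0.728 × 595 = 433.2 mm.

433.2 mm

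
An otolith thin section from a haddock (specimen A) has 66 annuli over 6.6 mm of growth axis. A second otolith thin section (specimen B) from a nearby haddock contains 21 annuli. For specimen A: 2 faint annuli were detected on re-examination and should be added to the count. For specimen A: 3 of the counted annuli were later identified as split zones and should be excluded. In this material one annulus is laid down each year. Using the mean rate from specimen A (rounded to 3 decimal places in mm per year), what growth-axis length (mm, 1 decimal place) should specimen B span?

Specimen A: adjusted count: 66 − 3 + 2 = 65 annuli.
A: 6.6 mm over 65 years gives 6.6 / 65 ≈ 0.102 mm per year.
Length of B = 0.102 × 21 = 2.1 mm.

2.1 mm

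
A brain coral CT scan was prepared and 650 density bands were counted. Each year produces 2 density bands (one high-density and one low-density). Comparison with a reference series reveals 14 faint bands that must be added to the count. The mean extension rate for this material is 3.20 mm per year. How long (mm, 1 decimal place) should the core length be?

1062.4 mm

True density band count = 650 + 14 = 664.
664 density bands at 2 per year is 664 / 2 = 332 years.
Length ≈ 3.20 × 332 = 1062.4 mm.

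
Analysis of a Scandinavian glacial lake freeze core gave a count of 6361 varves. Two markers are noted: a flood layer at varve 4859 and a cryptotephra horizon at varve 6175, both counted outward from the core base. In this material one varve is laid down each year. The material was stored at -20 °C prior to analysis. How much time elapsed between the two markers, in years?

1316 years

The two markers are separated by 6175 − 4859 = 1316 varves.
One varve per year makes the interval 1316 years.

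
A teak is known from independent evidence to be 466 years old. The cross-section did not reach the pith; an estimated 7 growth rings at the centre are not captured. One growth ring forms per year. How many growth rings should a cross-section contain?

459 growth rings

One growth ring per year gives 466 growth rings over 466 years.
Less the 7 uncaptured growth rings: 466 − 7 = 459.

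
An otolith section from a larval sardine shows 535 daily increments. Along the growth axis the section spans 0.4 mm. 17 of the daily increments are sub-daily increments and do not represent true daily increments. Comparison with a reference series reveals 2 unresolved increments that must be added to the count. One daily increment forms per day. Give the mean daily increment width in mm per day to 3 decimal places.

Correcting the raw count gives 535 − 17 + 2 = 520 true daily increments.
Mean rate = 0.4 mm / 520 days ≈ 0.001 mm per day.

0.001 mm per day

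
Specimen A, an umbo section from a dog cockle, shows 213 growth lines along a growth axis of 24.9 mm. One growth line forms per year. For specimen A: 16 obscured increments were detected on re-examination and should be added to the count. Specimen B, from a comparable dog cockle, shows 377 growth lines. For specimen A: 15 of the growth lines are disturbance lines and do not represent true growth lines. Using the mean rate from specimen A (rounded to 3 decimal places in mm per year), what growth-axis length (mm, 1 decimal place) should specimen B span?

43.7 mm

Specimen A: true growth line count = 213 − 15 + 16 = 214.
A: Extension rate ≈ 24.9 / 214 = 0.116 mm per year.
B's length ≈ 0.116 × 377 = 43.7 mm.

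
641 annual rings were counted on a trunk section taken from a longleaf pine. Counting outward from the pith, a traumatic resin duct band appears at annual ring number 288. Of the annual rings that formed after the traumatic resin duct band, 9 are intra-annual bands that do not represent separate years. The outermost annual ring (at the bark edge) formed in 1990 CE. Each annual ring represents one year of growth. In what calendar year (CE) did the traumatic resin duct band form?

1646 CE

Between annual ring 288 and the bark edge there are 641 − 288 = 353 annual rings.
Excluding 9 false annual rings: 353 − 9 = 344.
1990 − 344 = 1646 CE.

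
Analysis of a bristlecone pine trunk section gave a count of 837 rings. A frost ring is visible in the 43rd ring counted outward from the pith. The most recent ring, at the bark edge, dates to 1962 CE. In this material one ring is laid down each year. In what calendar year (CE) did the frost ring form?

837 − 43 = 794 rings lie beyond the frost ring toward the bark edge.
1962 − 794 = 1168 CE.

1168 CE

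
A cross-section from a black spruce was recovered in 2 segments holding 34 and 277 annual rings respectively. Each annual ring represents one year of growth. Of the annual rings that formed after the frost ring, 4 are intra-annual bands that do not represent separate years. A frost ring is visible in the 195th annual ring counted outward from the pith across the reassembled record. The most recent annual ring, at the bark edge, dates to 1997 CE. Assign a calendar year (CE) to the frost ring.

1885 CE

Total annual rings = 34 + 277 = 311.
The frost ring sits at annual ring 195 from the pith, so 311 − 195 = 116 annual rings formed after it.
Excluding 4 false annual rings: 116 − 4 = 112.
The annual ring at the bark edge is 1997 CE, so the frost ring dates to 1997 − 112 = 1885 CE.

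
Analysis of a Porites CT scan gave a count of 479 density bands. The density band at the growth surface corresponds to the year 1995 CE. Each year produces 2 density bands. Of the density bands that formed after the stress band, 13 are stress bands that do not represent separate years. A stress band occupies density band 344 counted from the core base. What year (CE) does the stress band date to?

479 − 344 = 135 density bands lie beyond the stress band toward the growth surface.
Removing the 13 false density bands leaves 135 − 13 = 122 true density bands beyond the stress band.
Dividing by 2 density bands per year: 122 / 2 = 61 years.
The density band at the growth surface is 1995 CE, so the stress band dates to 1995 − 61 = 1934 CE.

1934 CE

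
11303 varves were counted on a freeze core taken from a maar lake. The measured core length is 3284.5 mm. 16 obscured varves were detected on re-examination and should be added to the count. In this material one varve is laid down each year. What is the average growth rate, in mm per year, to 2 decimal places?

Correcting the raw count gives 11303 + 16 = 11319 true varves.
3284.5 mm over 11319 years gives 3284.5 / 11319 ≈ 0.29 mm per year.

0.29 mm per year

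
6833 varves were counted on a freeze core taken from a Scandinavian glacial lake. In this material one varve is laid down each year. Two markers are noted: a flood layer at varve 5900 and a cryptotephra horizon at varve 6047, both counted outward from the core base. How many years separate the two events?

6047 − 5900 = 147 varves lie between the two events.
That is 147 years at one varve per year.

147 yr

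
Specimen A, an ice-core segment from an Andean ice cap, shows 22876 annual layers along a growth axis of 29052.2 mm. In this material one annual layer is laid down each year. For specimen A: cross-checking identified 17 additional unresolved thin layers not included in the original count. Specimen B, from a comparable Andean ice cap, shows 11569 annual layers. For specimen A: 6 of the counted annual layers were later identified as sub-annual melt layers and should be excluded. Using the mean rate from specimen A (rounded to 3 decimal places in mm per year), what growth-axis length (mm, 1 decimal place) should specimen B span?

14681.1 mm

Specimen A: after corrections the count is 22876 − 6 + 17 = 22887 annual layers.
A: 29052.2 mm over 22887 years gives 29052.2 / 22887 ≈ 1.269 mm per year.
For B, 1.269 mm/year × 11569 years = 14681.1 mm.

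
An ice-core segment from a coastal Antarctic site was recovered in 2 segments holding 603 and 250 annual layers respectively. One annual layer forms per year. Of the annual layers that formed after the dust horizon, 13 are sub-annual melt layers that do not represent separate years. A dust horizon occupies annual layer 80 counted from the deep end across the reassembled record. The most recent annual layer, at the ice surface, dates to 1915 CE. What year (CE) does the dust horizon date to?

1155 CE

Total annual layers = 603 + 250 = 853.
The dust horizon sits at annual layer 80 from the deep end, so 853 − 80 = 773 annual layers formed after it.
Removing the 13 false annual layers leaves 773 − 13 = 760 true annual layers beyond the dust horizon.
1915 − 760 = 1155 CE.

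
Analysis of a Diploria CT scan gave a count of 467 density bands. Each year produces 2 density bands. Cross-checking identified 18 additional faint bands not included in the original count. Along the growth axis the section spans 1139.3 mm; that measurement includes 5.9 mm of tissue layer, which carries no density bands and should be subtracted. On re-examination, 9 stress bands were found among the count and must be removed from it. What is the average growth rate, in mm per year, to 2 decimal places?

Adjusted count: 467 − 9 + 18 = 476 density bands.
With 2 density bands per year, 476 / 2 = 238 years.
Net length = 1139.3 − 5.9 = 1133.4 mm.
Mean rate = 1133.4 mm / 238 years ≈ 4.76 mm per year.

4.76 mm per year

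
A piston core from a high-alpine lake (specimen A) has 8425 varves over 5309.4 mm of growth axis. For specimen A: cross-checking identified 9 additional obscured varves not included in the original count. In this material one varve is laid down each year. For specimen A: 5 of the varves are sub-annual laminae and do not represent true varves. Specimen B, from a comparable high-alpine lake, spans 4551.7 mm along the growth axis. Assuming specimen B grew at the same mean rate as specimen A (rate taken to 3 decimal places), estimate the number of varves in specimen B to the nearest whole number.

7225 varves

Specimen A: correcting the raw count gives 8425 − 5 + 9 = 8429 true varves.
A: 5309.4 mm over 8429 years gives 5309.4 / 8429 ≈ 0.630 mm per year.
Specimen B: 4551.7 mm / 0.630 mm per year = 7224.92 years ≈ 7225 varves.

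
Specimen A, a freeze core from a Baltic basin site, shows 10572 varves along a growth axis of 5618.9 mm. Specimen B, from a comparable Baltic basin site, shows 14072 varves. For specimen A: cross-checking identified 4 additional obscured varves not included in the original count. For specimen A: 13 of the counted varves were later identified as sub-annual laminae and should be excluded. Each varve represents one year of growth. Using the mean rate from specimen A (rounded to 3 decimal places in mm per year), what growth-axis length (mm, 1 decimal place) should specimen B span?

Specimen A: correcting the raw count gives 10572 − 13 + 4 = 10563 true varves.
A: Extension rate ≈ 5618.9 / 10563 = 0.532 mm/yr.
B's length ≈ 0.532 × 14072 = 7486.3 mm.

7486.3 mm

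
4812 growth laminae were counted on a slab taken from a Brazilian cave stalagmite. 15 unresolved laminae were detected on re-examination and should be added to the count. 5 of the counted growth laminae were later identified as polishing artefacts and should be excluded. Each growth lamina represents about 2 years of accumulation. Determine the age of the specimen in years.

Correcting the raw count gives 4812 − 5 + 15 = 4822 true growth laminae.
At 2 years per growth lamina, 4822 × 2 = 9644 years.

9644 yr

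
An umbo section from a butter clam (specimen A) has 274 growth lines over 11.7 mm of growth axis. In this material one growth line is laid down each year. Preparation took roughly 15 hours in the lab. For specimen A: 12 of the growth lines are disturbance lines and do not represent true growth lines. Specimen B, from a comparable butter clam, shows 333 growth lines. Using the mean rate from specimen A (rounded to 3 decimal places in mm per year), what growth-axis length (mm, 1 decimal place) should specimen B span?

15.0 mm

Specimen A: correcting the raw count gives 274 − 12 = 262 true growth lines.
A: 11.7 mm over 262 years gives 11.7 / 262 ≈ 0.045 mm/yr.
B's length ≈ 0.045 × 333 = 15.0 mm.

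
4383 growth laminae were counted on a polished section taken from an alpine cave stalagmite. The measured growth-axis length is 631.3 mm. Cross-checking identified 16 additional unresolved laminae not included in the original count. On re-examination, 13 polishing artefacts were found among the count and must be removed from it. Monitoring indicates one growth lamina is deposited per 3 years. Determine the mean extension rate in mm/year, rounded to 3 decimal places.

0.048 mm/year

Adjusted count: 4383 − 13 + 16 = 4386 growth laminae.
At 3 years per growth lamina, 4386 × 3 = 13158 years.
Mean rate = 631.3 mm / 13158 years ≈ 0.048 mm/year.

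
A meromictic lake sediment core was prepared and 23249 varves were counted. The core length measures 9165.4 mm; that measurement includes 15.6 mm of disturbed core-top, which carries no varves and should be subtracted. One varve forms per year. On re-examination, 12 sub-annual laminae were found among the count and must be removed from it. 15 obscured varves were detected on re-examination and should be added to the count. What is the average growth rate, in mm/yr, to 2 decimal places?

0.39 mm/yr

After corrections the count is 23249 − 12 + 15 = 23252 varves.
The growth record spans 9165.4 − 15.6 = 9149.8 mm.
Mean rate = 9149.8 mm / 23252 years ≈ 0.39 mm/yr.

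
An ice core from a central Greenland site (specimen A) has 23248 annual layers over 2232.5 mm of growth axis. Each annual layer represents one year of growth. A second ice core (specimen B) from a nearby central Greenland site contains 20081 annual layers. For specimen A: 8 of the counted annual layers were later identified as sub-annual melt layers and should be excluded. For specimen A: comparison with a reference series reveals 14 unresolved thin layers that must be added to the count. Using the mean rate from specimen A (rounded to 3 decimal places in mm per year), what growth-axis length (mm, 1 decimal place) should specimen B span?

Specimen A: correcting the raw count gives 23248 − 8 + 14 = 23254 true annual layers.
A: Extension rate ≈ 2232.5 / 23254 = 0.096 mm/year.
Length of B = 0.096 × 20081 = 1927.8 mm.

1927.8 mm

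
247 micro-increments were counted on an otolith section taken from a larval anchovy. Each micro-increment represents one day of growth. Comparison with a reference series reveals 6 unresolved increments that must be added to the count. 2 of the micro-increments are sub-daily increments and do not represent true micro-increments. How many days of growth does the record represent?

True micro-increment count = 247 − 2 + 6 = 251.
At one micro-increment per day, that is 251 days.

251 d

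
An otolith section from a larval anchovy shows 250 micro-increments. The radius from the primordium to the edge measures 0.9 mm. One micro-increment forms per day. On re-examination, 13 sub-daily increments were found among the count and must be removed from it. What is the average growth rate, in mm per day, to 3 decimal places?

Correcting the raw count gives 250 − 13 = 237 true micro-increments.
Mean rate = 0.9 mm / 237 days ≈ 0.004 mm per day.

0.004 mm per day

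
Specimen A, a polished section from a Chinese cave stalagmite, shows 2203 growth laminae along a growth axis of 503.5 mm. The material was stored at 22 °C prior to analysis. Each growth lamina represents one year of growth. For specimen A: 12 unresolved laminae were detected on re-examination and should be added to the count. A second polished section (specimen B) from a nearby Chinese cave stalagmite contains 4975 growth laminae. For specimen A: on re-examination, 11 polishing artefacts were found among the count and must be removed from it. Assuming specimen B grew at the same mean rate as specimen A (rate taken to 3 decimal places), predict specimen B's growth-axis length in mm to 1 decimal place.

1134.3 mm

Specimen A: adjusted count: 2203 − 11 + 12 = 2204 growth laminae.
A: Mean rate = 503.5 mm / 2204 years ≈ 0.228 mm per year.
For B, 0.228 mm/year × 4975 years = 1134.3 mm.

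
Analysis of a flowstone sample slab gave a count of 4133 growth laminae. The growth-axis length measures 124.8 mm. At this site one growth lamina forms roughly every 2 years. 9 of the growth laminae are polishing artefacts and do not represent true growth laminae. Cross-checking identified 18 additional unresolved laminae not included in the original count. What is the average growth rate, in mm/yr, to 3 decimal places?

0.015 mm/yr

Adjusted count: 4133 − 9 + 18 = 4142 growth laminae.
Multiplying by 2 years per growth lamina: 4142 × 2 = 8284 years.
124.8 mm over 8284 years gives 124.8 / 8284 ≈ 0.015 mm/yr.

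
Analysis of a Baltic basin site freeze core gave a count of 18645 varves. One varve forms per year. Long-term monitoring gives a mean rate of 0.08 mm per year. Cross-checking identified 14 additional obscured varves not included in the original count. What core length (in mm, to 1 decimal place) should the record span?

Correcting the raw count gives 18645 + 14 = 18659 true varves.
Predicted length = 0.08 mm/year × 18659 years = 1492.7 mm.

1492.7 mm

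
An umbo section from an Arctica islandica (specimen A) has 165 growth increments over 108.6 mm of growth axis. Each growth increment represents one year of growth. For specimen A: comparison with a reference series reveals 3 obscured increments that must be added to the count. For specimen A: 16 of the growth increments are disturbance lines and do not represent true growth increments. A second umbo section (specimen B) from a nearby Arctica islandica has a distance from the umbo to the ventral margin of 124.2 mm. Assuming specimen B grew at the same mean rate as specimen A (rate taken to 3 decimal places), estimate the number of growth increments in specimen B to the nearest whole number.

174 growth increments

Specimen A: adjusted count: 165 − 16 + 3 = 152 growth increments.
A: Extension rate ≈ 108.6 / 152 = 0.714 mm per year.
B spans 124.2 / 0.714 = 173.95 years ≈ 174 growth increments.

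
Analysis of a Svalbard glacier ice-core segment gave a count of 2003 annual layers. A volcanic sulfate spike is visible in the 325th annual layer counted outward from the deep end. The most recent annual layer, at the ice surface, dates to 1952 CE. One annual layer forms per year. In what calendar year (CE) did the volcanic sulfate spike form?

2003 − 325 = 1678 annual layers lie beyond the volcanic sulfate spike toward the ice surface.
1952 − 1678 = 274 CE.

274 CE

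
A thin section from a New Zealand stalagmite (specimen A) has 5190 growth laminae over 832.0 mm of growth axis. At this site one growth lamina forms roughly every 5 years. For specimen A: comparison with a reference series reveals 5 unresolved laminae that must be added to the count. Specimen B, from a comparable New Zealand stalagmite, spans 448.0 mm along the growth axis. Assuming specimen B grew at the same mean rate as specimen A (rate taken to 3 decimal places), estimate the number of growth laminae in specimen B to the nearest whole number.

Specimen A: adjusted count: 5190 + 5 = 5195 growth laminae.
Specimen A: at 5 years per growth lamina, 5195 × 5 = 25975 years.
A: Extension rate ≈ 832.0 / 25975 = 0.032 mm/yr.
Specimen B: 448.0 mm / 0.032 mm per year = 14000.00 years; at 5 years per growth lamina that is 14000.00 / 5 ≈ 2800 growth laminae.

2800 growth laminae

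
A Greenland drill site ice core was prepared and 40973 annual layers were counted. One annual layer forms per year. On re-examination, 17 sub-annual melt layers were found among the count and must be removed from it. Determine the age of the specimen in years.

40956 years

Adjusted count: 40973 − 17 = 40956 annual layers.
One annual layer per year makes the duration 40956 years.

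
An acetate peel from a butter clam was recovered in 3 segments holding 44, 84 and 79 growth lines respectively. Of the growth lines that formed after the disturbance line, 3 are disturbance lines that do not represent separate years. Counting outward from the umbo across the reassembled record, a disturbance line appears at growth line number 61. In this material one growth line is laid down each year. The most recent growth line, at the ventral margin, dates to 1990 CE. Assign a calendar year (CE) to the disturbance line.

Total growth lines = 44 + 84 + 79 = 207.
207 − 61 = 146 growth lines lie beyond the disturbance line toward the ventral margin.
Excluding 3 false growth lines: 146 − 3 = 143.
The growth line at the ventral margin is 1990 CE, so the disturbance line dates to 1990 − 143 = 1847 CE.

1847 CE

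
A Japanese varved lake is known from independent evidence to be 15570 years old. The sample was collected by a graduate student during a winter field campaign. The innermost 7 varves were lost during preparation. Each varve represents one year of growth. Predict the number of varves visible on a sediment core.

15563 varves

At one varve per year, 15570 years correspond to 15570 varves.
Subtracting the 7 varves not captured gives 15570 − 7 = 15563 varves in the record.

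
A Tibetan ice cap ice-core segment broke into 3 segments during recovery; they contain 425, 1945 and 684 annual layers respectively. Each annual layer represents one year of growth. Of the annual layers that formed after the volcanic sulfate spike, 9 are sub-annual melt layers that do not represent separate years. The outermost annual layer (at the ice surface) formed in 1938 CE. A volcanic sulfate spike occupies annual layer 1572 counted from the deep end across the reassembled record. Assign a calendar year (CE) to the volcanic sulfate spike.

Total annual layers = 425 + 1945 + 684 = 3054.
The volcanic sulfate spike sits at annual layer 1572 from the deep end, so 3054 − 1572 = 1482 annual layers formed after it.
Excluding 9 false annual layers: 1482 − 9 = 1473.
The annual layer at the ice surface is 1938 CE, so the volcanic sulfate spike dates to 1938 − 1473 = 465 CE.

465 CE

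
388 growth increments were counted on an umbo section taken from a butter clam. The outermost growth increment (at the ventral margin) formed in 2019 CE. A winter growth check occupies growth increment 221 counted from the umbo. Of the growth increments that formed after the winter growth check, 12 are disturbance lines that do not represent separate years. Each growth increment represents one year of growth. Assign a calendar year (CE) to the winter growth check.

1864 CE

The winter growth check sits at growth increment 221 from the umbo, so 388 − 221 = 167 growth increments formed after it.
Removing the 12 false growth increments leaves 167 − 12 = 155 true growth increments beyond the winter growth check.
2019 − 155 = 1864 CE.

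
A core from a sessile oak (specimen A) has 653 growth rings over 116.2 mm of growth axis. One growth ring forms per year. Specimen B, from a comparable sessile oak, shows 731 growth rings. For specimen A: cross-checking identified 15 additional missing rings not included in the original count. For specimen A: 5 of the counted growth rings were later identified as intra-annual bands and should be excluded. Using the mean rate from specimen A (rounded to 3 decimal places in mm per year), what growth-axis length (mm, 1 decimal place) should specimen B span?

127.9 mm

Specimen A: true growth ring count = 653 − 5 + 15 = 663.
A: Mean rate = 116.2 mm / 663 years ≈ 0.175 mm/year.
Length of B = 0.175 × 731 = 127.9 mm.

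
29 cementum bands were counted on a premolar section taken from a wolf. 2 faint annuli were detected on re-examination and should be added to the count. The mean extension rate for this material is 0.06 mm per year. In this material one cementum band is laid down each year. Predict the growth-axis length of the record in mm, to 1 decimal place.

After corrections the count is 29 + 2 = 31 cementum bands.
Predicted length = 0.06 mm/year × 31 years = 1.9 mm.

1.9 mm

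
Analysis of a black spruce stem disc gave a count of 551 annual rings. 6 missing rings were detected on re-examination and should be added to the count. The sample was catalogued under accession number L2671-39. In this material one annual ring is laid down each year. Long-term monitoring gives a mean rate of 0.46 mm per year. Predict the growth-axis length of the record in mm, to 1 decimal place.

Adjusted count: 551 + 6 = 557 annual rings.
Length ≈ 0.46 × 557 = 256.2 mm.

256.2 mm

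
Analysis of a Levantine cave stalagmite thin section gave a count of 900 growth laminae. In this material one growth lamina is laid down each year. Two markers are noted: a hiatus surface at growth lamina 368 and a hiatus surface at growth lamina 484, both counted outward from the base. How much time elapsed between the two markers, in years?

The two markers are separated by 484 − 368 = 116 growth laminae.
That is 116 years at one growth lamina per year.

116 years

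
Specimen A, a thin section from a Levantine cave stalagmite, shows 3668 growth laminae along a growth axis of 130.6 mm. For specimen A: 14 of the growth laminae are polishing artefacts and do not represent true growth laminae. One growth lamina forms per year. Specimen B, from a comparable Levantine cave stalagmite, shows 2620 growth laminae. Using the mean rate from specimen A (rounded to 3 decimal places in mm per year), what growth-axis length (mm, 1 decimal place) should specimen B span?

94.3 mm

Specimen A: adjusted count: 3668 − 14 = 3654 growth laminae.
A: Extension rate ≈ 130.6 / 3654 = 0.036 mm/yr.
Length of B = 0.036 × 2620 = 94.3 mm.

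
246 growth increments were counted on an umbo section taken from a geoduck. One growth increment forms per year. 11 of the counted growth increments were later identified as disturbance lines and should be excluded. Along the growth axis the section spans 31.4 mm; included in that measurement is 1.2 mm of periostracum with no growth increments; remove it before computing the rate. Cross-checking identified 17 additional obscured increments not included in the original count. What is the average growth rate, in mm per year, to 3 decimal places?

0.120 mm per year

True growth increment count = 246 − 11 + 17 = 252.
Removing the 1.2 mm offcut leaves 31.4 − 1.2 = 30.2 mm.
30.2 mm over 252 years gives 30.2 / 252 ≈ 0.120 mm per year.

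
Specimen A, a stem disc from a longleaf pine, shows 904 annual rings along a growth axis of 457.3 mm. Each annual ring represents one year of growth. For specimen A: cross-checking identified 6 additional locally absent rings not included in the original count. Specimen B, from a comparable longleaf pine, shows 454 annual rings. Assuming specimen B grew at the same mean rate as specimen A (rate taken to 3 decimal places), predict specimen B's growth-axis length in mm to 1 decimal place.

Specimen A: after corrections the count is 904 + 6 = 910 annual rings.
A: 457.3 mm over 910 years gives 457.3 / 910 ≈ 0.503 mm/year.
For B, 0.503 mm/year × 454 years = 228.4 mm.

228.4 mm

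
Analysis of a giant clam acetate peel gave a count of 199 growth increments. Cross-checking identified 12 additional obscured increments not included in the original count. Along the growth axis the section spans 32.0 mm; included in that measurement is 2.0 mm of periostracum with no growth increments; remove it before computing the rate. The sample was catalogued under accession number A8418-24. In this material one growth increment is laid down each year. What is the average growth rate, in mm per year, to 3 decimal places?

0.142 mm per year

True growth increment count = 199 + 12 = 211.
The growth record spans 32.0 − 2.0 = 30.0 mm.
Mean rate = 30.0 mm / 211 years ≈ 0.142 mm per year.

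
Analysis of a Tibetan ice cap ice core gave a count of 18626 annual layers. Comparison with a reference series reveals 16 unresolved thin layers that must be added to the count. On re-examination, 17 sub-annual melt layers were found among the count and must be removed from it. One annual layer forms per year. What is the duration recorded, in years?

18625 yr

After corrections the count is 18626 − 17 + 16 = 18625 annual layers.
One annual layer per year makes the duration 18625 years.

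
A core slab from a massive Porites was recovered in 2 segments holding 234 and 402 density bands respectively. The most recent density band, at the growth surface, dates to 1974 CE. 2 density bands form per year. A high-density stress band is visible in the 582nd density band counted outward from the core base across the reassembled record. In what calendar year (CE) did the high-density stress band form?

Total density bands = 234 + 402 = 636.
636 − 582 = 54 density bands lie beyond the high-density stress band toward the growth surface.
With 2 density bands per year, 54 / 2 = 27 years.
1974 − 27 = 1947 CE.

1947 CE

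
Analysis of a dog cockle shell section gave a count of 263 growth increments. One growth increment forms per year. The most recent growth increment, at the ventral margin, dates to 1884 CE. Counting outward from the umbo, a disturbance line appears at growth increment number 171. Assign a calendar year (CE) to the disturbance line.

263 − 171 = 92 growth increments lie beyond the disturbance line toward the ventral margin.
1884 − 92 = 1792 CE.

1792 CE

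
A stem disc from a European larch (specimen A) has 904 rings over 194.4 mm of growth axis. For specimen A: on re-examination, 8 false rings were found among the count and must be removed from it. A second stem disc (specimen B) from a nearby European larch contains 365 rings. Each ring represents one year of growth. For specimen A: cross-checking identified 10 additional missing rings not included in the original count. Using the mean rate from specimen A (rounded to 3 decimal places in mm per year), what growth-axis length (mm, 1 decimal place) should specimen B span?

78.5 mm

Specimen A: true ring count = 904 − 8 + 10 = 906.
A: 194.4 mm over 906 years gives 194.4 / 906 ≈ 0.215 mm per year.
Length of B = 0.215 × 365 = 78.5 mm.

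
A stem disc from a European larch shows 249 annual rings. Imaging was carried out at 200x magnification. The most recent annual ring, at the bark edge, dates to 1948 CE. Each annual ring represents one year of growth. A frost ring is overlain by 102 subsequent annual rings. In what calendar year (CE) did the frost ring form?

102 annual rings post-date the frost ring.
The annual ring at the bark edge is 1948 CE, so the frost ring dates to 1948 − 102 = 1846 CE.

1846 CE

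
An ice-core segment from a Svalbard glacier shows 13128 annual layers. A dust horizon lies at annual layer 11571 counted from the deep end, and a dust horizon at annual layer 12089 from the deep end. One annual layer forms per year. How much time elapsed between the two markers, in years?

Separation: 12089 − 11571 = 518 annual layers.
At one annual layer per year, 518 years elapsed between them.

518 yr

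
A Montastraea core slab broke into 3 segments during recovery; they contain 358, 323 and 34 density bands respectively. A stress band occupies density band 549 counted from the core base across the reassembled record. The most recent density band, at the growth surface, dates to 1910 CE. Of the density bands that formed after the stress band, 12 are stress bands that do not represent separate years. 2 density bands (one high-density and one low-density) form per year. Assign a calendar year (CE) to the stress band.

Total density bands = 358 + 323 + 34 = 715.
715 − 549 = 166 density bands lie beyond the stress band toward the growth surface.
166 − 12 false = 154 true density bands after the stress band.
Dividing by 2 density bands per year: 154 / 2 = 77 years.
1910 − 77 = 1833 CE.

1833 CE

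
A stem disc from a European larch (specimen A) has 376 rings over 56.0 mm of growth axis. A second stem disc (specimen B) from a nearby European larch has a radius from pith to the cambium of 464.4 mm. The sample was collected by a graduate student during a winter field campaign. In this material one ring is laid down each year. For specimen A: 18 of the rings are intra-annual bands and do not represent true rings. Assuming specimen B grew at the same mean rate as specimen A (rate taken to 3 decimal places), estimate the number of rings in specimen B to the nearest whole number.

2977 rings

Specimen A: true ring count = 376 − 18 = 358.
A: 56.0 mm over 358 years gives 56.0 / 358 ≈ 0.156 mm/year.
For B, 464.4 / 0.156 = 2976.92 years ≈ 2977 rings.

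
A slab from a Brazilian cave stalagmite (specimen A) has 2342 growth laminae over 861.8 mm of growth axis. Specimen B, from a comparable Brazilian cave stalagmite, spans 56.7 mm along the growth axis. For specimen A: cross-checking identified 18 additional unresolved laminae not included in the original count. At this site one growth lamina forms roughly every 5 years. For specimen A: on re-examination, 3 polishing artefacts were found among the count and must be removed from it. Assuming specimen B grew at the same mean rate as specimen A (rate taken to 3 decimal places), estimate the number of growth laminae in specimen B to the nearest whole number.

155 growth laminae

Specimen A: adjusted count: 2342 − 3 + 18 = 2357 growth laminae.
Specimen A: 2357 growth laminae at 5 years each span 2357 × 5 = 11785 years.
A: Extension rate ≈ 861.8 / 11785 = 0.073 mm/year.
B spans 56.7 / 0.073 = 776.71 years; at 5 years per growth lamina that is 776.71 / 5 ≈ 155 growth laminae.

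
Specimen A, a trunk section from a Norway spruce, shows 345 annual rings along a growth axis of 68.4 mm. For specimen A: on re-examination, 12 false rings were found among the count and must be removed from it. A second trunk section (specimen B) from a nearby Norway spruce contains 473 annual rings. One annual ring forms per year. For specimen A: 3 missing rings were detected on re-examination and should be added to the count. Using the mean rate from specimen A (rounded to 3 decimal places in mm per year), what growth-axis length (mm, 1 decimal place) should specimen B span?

96.5 mm

Specimen A: true annual ring count = 345 − 12 + 3 = 336.
A: Mean rate = 68.4 mm / 336 years ≈ 0.204 mm/year.
B's length ≈ 0.204 × 473 = 96.5 mm.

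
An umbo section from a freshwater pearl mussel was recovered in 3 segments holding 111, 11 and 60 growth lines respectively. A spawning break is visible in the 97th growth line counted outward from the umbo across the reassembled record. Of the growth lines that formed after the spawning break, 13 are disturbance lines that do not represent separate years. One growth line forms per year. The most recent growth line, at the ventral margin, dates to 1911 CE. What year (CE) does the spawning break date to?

Total growth lines = 111 + 11 + 60 = 182.
182 − 97 = 85 growth lines lie beyond the spawning break toward the ventral margin.
Removing the 13 false growth lines leaves 85 − 13 = 72 true growth lines beyond the spawning break.
Counting back 72 years from 1911 CE places the spawning break in 1911 − 72 = 1839 CE.

1839 CE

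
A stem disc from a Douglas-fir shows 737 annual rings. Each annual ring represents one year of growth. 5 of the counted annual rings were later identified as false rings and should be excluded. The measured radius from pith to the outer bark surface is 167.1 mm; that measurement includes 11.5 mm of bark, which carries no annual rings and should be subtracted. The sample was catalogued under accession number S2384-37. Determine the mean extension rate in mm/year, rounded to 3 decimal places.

0.213 mm/year

Correcting the raw count gives 737 − 5 = 732 true annual rings.
The growth record spans 167.1 − 11.5 = 155.6 mm.
Extension rate ≈ 155.6 / 732 = 0.213 mm/year.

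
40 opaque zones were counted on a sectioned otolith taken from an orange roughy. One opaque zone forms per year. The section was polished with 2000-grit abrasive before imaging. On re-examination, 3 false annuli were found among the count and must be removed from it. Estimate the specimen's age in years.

Adjusted count: 40 − 3 = 37 opaque zones.
With a one-to-one opaque zone periodicity this is 37 years.

37 years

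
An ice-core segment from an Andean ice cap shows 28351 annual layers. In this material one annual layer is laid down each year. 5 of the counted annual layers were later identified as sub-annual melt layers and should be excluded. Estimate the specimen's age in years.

Adjusted count: 28351 − 5 = 28346 annual layers.
At one annual layer per year, that is 28346 years.

28346 yr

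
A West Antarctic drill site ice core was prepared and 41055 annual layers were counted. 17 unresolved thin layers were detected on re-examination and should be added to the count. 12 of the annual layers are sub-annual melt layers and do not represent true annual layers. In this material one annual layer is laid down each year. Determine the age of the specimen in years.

41060 years

After corrections the count is 41055 − 12 + 17 = 41060 annual layers.
At one annual layer per year, that is 41060 years.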